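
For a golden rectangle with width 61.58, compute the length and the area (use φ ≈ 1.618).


φ = (1 + √5) / 2 ≈ 1.618
Length = width × φ = 61.58 × 1.618 = 99.63644
≈ 99.64
Area = width × length = 61.58 × 99.63644 = 6135.6119752 ≈ 6135.61
= Length: 99.64, Area: 6135.61

Length: 99.64, Area: 6135.61


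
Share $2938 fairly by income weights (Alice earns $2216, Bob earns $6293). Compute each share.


Total income = 2216 + 6293 = $8509
Alice: $2938 × 2216/8509 = $765.14
Bob: $2938 × 6293/8509 = $2172.86
= Alice: $765.14, Bob: $2172.86

Alice: $765.14, Bob: $2172.86


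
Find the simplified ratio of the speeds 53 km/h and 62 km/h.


Ratio = 53:62
GCD = 1
Simplified = 53:62
Time ratio (same distance) = 62:53
Speed ratio = 53:62

53:62


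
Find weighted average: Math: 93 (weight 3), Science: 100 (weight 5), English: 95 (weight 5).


Numerator = 93×3 + 100×5 + 95×5
= 279 + 500 + 475
= 1254
Total weight = 13
Weighted avg = 1254/13
= 96.46

96.46


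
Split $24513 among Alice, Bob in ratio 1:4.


Total parts = 1 + 4 = 5
Alice: 24513 × 1/5 = 4902.60
Bob: 24513 × 4/5 = 19610.40
= Alice: $4902.60, Bob: $19610.40

Alice: $4902.60, Bob: $19610.40


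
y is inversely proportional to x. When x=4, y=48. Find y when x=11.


Inverse proportion: x × y = constant
k = 4 × 48 = 192
y₂ = k / 11 = 192 / 11
= 17.45

17.45


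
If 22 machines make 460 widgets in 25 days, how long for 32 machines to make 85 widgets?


Days ∝ work / workers, so d₂ = d₁ × (m₁/m₂) × (w₂/w₁)
Workers factor (inverse): 22/32 = 0.6875
Work factor (direct): 85/460 ≈ 0.1848
d₂ = 25 × 22/32 × 85/460 = (25 × 22 × 85) / (32 × 460) = 46750/14720
≈ 3.18 days

3.18 days


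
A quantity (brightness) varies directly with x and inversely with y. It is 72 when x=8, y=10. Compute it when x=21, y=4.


z = k·x/y
Solve for k using the known point: k = z·y/x = 72×10/8 = 720/8 = 90.0000
Now evaluate at x=21, y=4:
z = k × 21 / 4 = (720 × 21) / (8 × 4) = 15120/32
= 472.5000

472.5000


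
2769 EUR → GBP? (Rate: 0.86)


Amount × rate = 2769 × 0.86
= 2381.34 GBP

2381.34 GBP


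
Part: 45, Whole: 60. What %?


Percentage = (part / whole) × 100
= (45 / 60) × 100
= 75.00%

75.00%


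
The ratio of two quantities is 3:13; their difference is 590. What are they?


Let A = 3k, B = 13k.
13k - 3k = 590
10k = 590 → k = 590/10 = 59
A = 3×59 = 177, B = 13×59 = 767
= A = 177, B = 767

A = 177, B = 767


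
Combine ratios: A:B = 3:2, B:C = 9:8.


Match B: multiply A:B by 9 → 27:18
Multiply B:C by 2 → 18:16
Combined: 27:18:16
GCD = 1
= 27:18:16

27:18:16


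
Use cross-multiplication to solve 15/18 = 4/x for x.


Cross multiply: 15 × x = 18 × 4
15x = 72
x = 72 / 15
= 4.80

4.80


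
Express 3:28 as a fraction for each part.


Total parts = 3 + 28 = 31
First part: 3/31 = 3/31
Second part: 28/31 = 28/31
= 3/31 and 28/31

3/31 and 28/31


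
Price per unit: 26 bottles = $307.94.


Unit rate = total / quantity
= 307.94 / 26
= $11.84 per unit

$11.84 per unit


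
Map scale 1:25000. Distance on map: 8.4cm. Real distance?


Real distance = map distance × scale
= 8.4cm × 25000
= 210000 cm = 2100.0 m
= 2.100 km

2.100 km


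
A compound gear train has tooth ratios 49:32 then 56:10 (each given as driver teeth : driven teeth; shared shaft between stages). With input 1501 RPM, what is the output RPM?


Stage 1: RPM_B = RPM_A × t_A/t_B = 1501 × 49/32 = 73549/32 ≈ 2298.41
B and C share a shaft → RPM_C = RPM_B
Stage 2: RPM_D = RPM_C × t_C/t_D = RPM_A × (t_A×t_C)/(t_B×t_D)
Overall ratio = (49×56)/(32×10) = 2744/320
RPM_D = 1501 × 2744/320 = 4118744/320
≈ 12871.08 RPM

12871.08 RPM


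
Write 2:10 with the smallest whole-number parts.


GCD(2, 10) = 2
2/2 : 10/2
= 1:5

1:5


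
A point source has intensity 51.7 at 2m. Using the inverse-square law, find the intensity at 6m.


I₁d₁² = I₂d₂²
I₂ = I₁ × (d₁/d₂)²
= 51.7 × (2/6)²
= 51.7 × 4/36
= 206.8/36
≈ 5.7444

5.7444


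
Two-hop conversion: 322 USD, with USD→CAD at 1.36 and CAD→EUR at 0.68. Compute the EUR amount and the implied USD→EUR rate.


Step 1: 322 USD × 1.36 = 437.92 CAD
Step 2: 437.92 CAD × 0.68 = 297.79 EUR
Implied rate USD→EUR = 1.36 × 0.68 = 0.9248
= 297.79 EUR; implied rate 0.9248 EUR/USD

297.79 EUR; implied rate 0.9248 EUR/USD


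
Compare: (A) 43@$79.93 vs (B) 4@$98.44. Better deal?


Deal A: $79.93/43 = $1.8588/unit
Deal B: $98.44/4 = $24.6100/unit
A is cheaper per unit
= Deal A

Deal A


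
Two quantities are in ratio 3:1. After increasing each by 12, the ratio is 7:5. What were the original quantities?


Let A = 3k, B = 1k.
(3k + 12) / (1k + 12) = 7/5
Cross-multiply: 5(3k + 12) = 7(1k + 12)
15k + 60 = 7k + 84
15k - 7k = 84 - 60
8k = 24
k = 24/8 = 3
A = 3×3 = 9, B = 1×3 = 3
= A = 9, B = 3

A = 9, B = 3


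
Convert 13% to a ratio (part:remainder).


13% means 13 parts out of 100; remainder = 87
Part : remainder = 13:87
GCD = 1
= 13:87

13:87


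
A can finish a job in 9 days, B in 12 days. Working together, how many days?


Rate of A = 1/9 per day
Rate of B = 1/12 per day
Combined rate = 1/9 + 1/12 = 21/108 ≈ 0.1944 per day
Days = 1 / combined rate = 108/21
≈ 5.14 days

5.14 days


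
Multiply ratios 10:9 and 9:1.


Compound ratio = (10×9) : (9×1)
= 90:9
GCD = 9
= 10:1

10:1


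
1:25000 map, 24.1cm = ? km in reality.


Real distance = map distance × scale
= 24.1cm × 25000
= 602500 cm = 6025.0 m
= 6.025 km

6.025 km


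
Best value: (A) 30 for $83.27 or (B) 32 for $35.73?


Deal A: $83.27/30 = $2.7757/unit
Deal B: $35.73/32 = $1.1166/unit
B is cheaper per unit
= Deal B

Deal B


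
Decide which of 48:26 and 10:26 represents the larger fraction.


48/26 = 1.8462
10/26 = 0.3846
1.8462 > 0.3846, so 48:26 is greater
= 48:26

48:26


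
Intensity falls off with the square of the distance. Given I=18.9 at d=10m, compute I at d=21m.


I₁d₁² = I₂d₂²
I₂ = I₁ × (d₁/d₂)²
= 18.9 × (10/21)²
= 18.9 × 100/441
= 1890/441
≈ 4.2857

4.2857


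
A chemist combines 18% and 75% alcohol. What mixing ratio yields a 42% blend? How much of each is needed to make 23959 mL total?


Let x parts of 18% mix with y parts of 75%.
18x + 75y = 42(x + y)
18x + 75y = 42x + 42y
x(18 - 42) = y(42 - 75)
x/y = (75 - 42)/(42 - 18) = 33/24
Simplify: 11:8
Total parts = 19; one part = 23959/19 = 1261.00 mL
18% solution: 11×1261.00 = 13871.00 mL
75% solution: 8×1261.00 = 10088.00 mL
= ratio 11:8; 13871.00 mL and 10088.00 mL

ratio 11:8; 13871.00 mL and 10088.00 mL


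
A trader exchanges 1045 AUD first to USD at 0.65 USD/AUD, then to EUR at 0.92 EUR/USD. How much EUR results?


Step 1: 1045 AUD × 0.65 = 679.25 USD
Step 2: 679.25 USD × 0.92 = 624.91 EUR
Implied rate AUD→EUR = 0.65 × 0.92 = 0.5980
= 624.91 EUR

624.91 EUR


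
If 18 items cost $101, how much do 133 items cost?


Direct proportion: y/x = constant
k = 101/18 ≈ 5.6111
y₂ = k × 133 = 101 × 133 / 18 = 13433/18
≈ 746.28

746.28


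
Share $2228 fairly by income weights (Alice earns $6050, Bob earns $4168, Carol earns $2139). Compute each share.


Total income = 6050 + 4168 + 2139 = $12357
Alice: $2228 × 6050/12357 = $1090.83
Bob: $2228 × 4168/12357 = $751.50
Carol: $2228 × 2139/12357 = $385.67
= Alice: $1090.83, Bob: $751.50, Carol: $385.67

Alice: $1090.83, Bob: $751.50, Carol: $385.67


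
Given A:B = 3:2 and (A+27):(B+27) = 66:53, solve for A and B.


Let A = 3k, B = 2k.
(3k + 27) / (2k + 27) = 66/53
Cross-multiply: 53(3k + 27) = 66(2k + 27)
159k + 1431 = 132k + 1782
159k - 132k = 1782 - 1431
27k = 351
k = 351/27 = 13
A = 3×13 = 39, B = 2×13 = 26
= A = 39, B = 26

A = 39, B = 26


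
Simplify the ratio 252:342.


GCD(252, 342) = 18
252/18 : 342/18
= 14:19

14:19


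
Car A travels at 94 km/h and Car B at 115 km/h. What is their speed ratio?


Ratio = 94:115
GCD = 1
Simplified = 94:115
Time ratio (same distance) = 115:94
Speed ratio = 94:115

94:115


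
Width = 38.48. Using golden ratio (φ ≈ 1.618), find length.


φ = (1 + √5) / 2 ≈ 1.618
Length = width × φ = 38.48 × 1.618 = 62.26064
≈ 62.26

62.26


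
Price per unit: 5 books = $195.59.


Unit rate = total / quantity
= 195.59 / 5
= $39.12 per unit

$39.12 per unit


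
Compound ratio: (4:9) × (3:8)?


Compound ratio = (4×3) : (9×8)
= 12:72
GCD = 12
= 1:6

1:6


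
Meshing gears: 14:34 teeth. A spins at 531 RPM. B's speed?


Gear ratio = 14:34 = 7:17
RPM_B = RPM_A × (teeth_A / teeth_B)
= 531 × (14/34)
= 218.6 RPM

218.6 RPM


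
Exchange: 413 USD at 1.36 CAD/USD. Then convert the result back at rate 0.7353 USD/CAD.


Amount × rate = 413 × 1.36 = 561.68 CAD
Round-trip: 561.68 × 0.7353 = 413.00 USD
= 561.68 CAD, then 413.00 USD

561.68 CAD, then 413.00 USD


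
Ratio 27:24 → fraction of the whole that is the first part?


Total parts = 27 + 24 = 51
First part: 27/51 = 9/17
= 9/17

9/17


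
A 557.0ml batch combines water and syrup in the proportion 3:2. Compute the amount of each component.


Total parts = 3 + 2 = 5
water: 557.0 × 3/5 = 334.2ml
syrup: 557.0 × 2/5 = 222.8ml
= 334.2ml and 222.8ml

334.2ml and 222.8ml


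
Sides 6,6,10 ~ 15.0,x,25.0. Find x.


Scale factor = 15.0/6 = 2.5
Missing side = 6 × 2.5
= 15.0

15.0


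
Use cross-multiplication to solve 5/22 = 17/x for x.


Cross multiply: 5 × x = 22 × 17
5x = 374
x = 374 / 5
= 74.80

74.80


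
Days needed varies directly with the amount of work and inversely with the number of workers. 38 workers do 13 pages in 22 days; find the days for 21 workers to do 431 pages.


Days ∝ work / workers, so d₂ = d₁ × (m₁/m₂) × (w₂/w₁)
Workers factor (inverse): 38/21 ≈ 1.8095
Work factor (direct): 431/13 ≈ 33.1538
d₂ = 22 × 38/21 × 431/13 = (22 × 38 × 431) / (21 × 13) = 360316/273
≈ 1319.84 days

1319.84 days


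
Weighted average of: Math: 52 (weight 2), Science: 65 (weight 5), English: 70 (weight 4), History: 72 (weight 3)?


Numerator = 52×2 + 65×5 + 70×4 + 72×3
= 104 + 325 + 280 + 216
= 925
Total weight = 14
Weighted avg = 925/14
= 66.07

66.07


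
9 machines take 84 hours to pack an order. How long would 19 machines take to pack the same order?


Inverse proportion: x × y = constant
k = 9 × 84 = 756
y₂ = k / 19 = 756 / 19
= 39.79

39.79


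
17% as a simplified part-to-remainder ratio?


17% means 17 parts out of 100; remainder = 83
Part : remainder = 17:83
GCD = 1
= 17:83

17:83


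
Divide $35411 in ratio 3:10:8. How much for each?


Total parts = 3 + 10 + 8 = 21
Part 1: 35411 × 3/21 = 5058.71
Part 2: 35411 × 10/21 = 16862.38
Part 3: 35411 × 8/21 = 13489.90
= Part 1: $5058.71, Part 2: $16862.38, Part 3: $13489.90

Part 1: $5058.71, Part 2: $16862.38, Part 3: $13489.90


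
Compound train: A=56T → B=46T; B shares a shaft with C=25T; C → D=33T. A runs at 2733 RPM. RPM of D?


Stage 1: RPM_B = RPM_A × t_A/t_B = 2733 × 56/46 = 153048/46 ≈ 3327.13
B and C share a shaft → RPM_C = RPM_B
Stage 2: RPM_D = RPM_C × t_C/t_D = RPM_A × (t_A×t_C)/(t_B×t_D)
Overall ratio = (56×25)/(46×33) = 1400/1518
RPM_D = 2733 × 1400/1518 = 3826200/1518
≈ 2520.55 RPM

2520.55 RPM


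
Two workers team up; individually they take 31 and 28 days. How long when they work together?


Rate of A = 1/31 per day
Rate of B = 1/28 per day
Combined rate = 1/31 + 1/28 = 59/868 ≈ 0.0680 per day
Days = 1 / combined rate = 868/59
≈ 14.71 days

14.71 days


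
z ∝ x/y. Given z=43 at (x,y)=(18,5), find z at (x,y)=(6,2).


z = k·x/y
Solve for k using the known point: k = z·y/x = 43×5/18 = 215/18 ≈ 11.9444
Now evaluate at x=6, y=2:
z = k × 6 / 2 = (215 × 6) / (18 × 2) = 1290/36
≈ 35.8333

35.8333


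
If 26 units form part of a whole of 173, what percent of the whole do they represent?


Percentage = (part / whole) × 100
= (26 / 173) × 100
≈ 15.03%

15.03%


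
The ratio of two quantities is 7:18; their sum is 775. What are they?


Let A = 7k, B = 18k.
7k + 18k = 775
25k = 775 → k = 775/25 = 31
A = 7×31 = 217, B = 18×31 = 558
= A = 217, B = 558

A = 217, B = 558


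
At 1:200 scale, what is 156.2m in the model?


Model size = real / scale
= 156.2 / 200
= 0.7810 m

0.7810 m


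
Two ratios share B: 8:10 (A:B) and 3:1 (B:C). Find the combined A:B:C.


Match B: multiply A:B by 3 → 24:30
Multiply B:C by 10 → 30:10
Combined: 24:30:10
GCD = 2
= 12:15:5

12:15:5


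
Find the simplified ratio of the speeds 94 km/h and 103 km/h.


Ratio = 94:103
GCD = 1
Simplified = 94:103
Time ratio (same distance) = 103:94
Speed ratio = 94:103

94:103


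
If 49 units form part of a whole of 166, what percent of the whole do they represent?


Percentage = (part / whole) × 100
= (49 / 166) × 100
≈ 29.52%

29.52%


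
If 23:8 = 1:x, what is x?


Cross multiply: 23 × x = 8 × 1
23x = 8
x = 8 / 23
= 0.35

0.35


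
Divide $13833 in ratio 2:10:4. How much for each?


Total parts = 2 + 10 + 4 = 16
Part 1: 13833 × 2/16 = 1729.13
Part 2: 13833 × 10/16 = 8645.63
Part 3: 13833 × 4/16 = 3458.25
= Part 1: $1729.13, Part 2: $8645.63, Part 3: $3458.25

Part 1: $1729.13, Part 2: $8645.63, Part 3: $3458.25


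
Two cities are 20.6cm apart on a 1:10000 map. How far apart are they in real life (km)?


Real distance = map distance × scale
= 20.6cm × 10000
= 206000 cm = 2060.0 m
= 2.060 km

2.060 km


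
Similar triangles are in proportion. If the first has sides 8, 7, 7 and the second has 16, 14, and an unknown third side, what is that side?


Scale factor = 16/8 = 2
Missing side = 7 × 2
= 14.0

14.0


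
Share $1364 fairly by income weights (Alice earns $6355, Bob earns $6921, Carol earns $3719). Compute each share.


Total income = 6355 + 6921 + 3719 = $16995
Alice: $1364 × 6355/16995 = $510.05
Bob: $1364 × 6921/16995 = $555.47
Carol: $1364 × 3719/16995 = $298.48
= Alice: $510.05, Bob: $555.47, Carol: $298.48

Alice: $510.05, Bob: $555.47, Carol: $298.48


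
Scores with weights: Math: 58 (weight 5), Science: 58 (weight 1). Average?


Numerator = 58×5 + 58×1
= 290 + 58
= 348
Total weight = 6
Weighted avg = 348/6
= 58.00

58.00


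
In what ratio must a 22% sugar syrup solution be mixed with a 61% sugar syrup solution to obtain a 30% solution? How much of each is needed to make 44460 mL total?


Let x parts of 22% mix with y parts of 61%.
22x + 61y = 30(x + y)
22x + 61y = 30x + 30y
x(22 - 30) = y(30 - 61)
x/y = (61 - 30)/(30 - 22) = 31/8
Simplify: 31:8
Total parts = 39; one part = 44460/39 = 1140.00 mL
22% solution: 31×1140.00 = 35340.00 mL
61% solution: 8×1140.00 = 9120.00 mL
= ratio 31:8; 35340.00 mL and 9120.00 mL

ratio 31:8; 35340.00 mL and 9120.00 mL


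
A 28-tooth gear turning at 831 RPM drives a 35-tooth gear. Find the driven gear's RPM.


Gear ratio = 28:35 = 4:5
RPM_B = RPM_A × (teeth_A / teeth_B)
= 831 × (28/35)
= 664.8 RPM

664.8 RPM


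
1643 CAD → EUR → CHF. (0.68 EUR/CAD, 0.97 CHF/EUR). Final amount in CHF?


Step 1: 1643 CAD × 0.68 = 1117.24 EUR
Step 2: 1117.24 EUR × 0.97 = 1083.72 CHF
Implied rate CAD→CHF = 0.68 × 0.97 = 0.6596
= 1083.72 CHF

1083.72 CHF


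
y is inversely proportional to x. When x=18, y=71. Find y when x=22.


Inverse proportion: x × y = constant
k = 18 × 71 = 1278
y₂ = k / 22 = 1278 / 22
= 58.09

58.09


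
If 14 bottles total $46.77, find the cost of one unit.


Unit rate = total / quantity
= 46.77 / 14
= $3.34 per unit

$3.34 per unit


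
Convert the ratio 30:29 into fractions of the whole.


Total parts = 30 + 29 = 59
First part: 30/59 = 30/59
Second part: 29/59 = 29/59
= 30/59 and 29/59

30/59 and 29/59


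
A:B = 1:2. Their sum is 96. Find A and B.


Let A = 1k, B = 2k.
1k + 2k = 96
3k = 96 → k = 96/3 = 32
A = 1×32 = 32, B = 2×32 = 64
= A = 32, B = 64

A = 32, B = 64


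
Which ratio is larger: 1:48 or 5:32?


1/48 = 0.0208
5/32 = 0.1562
0.0208 < 0.1562, so 1:48 is less
= 5:32

5:32


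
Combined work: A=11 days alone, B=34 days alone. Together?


Rate of A = 1/11 per day
Rate of B = 1/34 per day
Combined rate = 1/11 + 1/34 = 45/374 ≈ 0.1203 per day
Days = 1 / combined rate = 374/45
≈ 8.31 days

8.31 days


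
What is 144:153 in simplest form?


GCD(144, 153) = 9
144/9 : 153/9
= 16:17

16:17


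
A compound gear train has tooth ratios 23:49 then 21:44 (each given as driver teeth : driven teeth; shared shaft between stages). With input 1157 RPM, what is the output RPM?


Stage 1: RPM_B = RPM_A × t_A/t_B = 1157 × 23/49 = 26611/49 ≈ 543.08
B and C share a shaft → RPM_C = RPM_B
Stage 2: RPM_D = RPM_C × t_C/t_D = RPM_A × (t_A×t_C)/(t_B×t_D)
Overall ratio = (23×21)/(49×44) = 483/2156
RPM_D = 1157 × 483/2156 = 558831/2156
≈ 259.20 RPM

259.20 RPM


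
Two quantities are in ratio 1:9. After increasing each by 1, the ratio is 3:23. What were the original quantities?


Let A = 1k, B = 9k.
(1k + 1) / (9k + 1) = 3/23
Cross-multiply: 23(1k + 1) = 3(9k + 1)
23k + 23 = 27k + 3
23k - 27k = 3 - 23
-4k = -20
k = -20/-4 = 5
A = 1×5 = 5, B = 9×5 = 45
= A = 5, B = 45

A = 5, B = 45


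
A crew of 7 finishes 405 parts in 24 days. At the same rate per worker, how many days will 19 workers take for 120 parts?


Days ∝ work / workers, so d₂ = d₁ × (m₁/m₂) × (w₂/w₁)
Workers factor (inverse): 7/19 ≈ 0.3684
Work factor (direct): 120/405 ≈ 0.2963
d₂ = 24 × 7/19 × 120/405 = (24 × 7 × 120) / (19 × 405) = 20160/7695
≈ 2.62 days

2.62 days


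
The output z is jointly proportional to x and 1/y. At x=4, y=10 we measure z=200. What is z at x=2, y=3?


z = k·x/y
Solve for k using the known point: k = z·y/x = 200×10/4 = 2000/4 = 500.0000
Now evaluate at x=2, y=3:
z = k × 2 / 3 = (2000 × 2) / (4 × 3) = 4000/12
≈ 333.3333

333.3333


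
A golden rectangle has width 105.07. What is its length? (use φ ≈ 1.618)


φ = (1 + √5) / 2 ≈ 1.618
Length = width × φ = 105.07 × 1.618 = 170.00326
≈ 170.00

170.00


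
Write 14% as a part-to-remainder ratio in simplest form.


14% means 14 parts out of 100; remainder = 86
Part : remainder = 14:86
GCD = 2
= 7:43

7:43


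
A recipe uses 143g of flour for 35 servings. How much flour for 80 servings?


Direct proportion: y/x = constant
k = 143/35 ≈ 4.0857
y₂ = k × 80 = 143 × 80 / 35 = 11440/35
≈ 326.86

326.86


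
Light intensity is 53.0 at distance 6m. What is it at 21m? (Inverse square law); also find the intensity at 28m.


I₁d₁² = I₂d₂²
I at 21m = 53.0 × (6/21)² = 53.0 × 36/441 = 1908/441 ≈ 4.3265
I at 28m = 53.0 × (6/28)² = 53.0 × 36/784 = 1908/784 ≈ 2.4337
= 4.3265 and 2.4337

4.3265 and 2.4337


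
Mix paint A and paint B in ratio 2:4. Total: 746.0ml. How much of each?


Total parts = 2 + 4 = 6
paint A: 746.0 × 2/6 = 248.7ml
paint B: 746.0 × 4/6 = 497.3ml
= 248.7ml and 497.3ml

248.7ml and 497.3ml


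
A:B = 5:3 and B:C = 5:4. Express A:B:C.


Match B: multiply A:B by 5 → 25:15
Multiply B:C by 3 → 15:12
Combined: 25:15:12
GCD = 1
= 25:15:12

25:15:12


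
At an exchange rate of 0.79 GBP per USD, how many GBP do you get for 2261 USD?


Amount × rate = 2261 × 0.79
= 1786.19 GBP

1786.19 GBP


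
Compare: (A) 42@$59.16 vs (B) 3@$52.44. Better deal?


Deal A: $59.16/42 = $1.4086/unit
Deal B: $52.44/3 = $17.4800/unit
A is cheaper per unit
= Deal A

Deal A


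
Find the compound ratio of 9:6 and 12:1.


Compound ratio = (9×12) : (6×1)
= 108:6
GCD = 6
= 18:1

18:1


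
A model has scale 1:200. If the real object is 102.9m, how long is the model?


Model size = real / scale
= 102.9 / 200
= 0.5145 m

0.5145 m


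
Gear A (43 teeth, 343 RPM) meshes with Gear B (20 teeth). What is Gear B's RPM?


Gear ratio = 43:20 = 43:20
RPM_B = RPM_A × (teeth_A / teeth_B)
= 343 × (43/20)
= 737.5 RPM

737.5 RPM


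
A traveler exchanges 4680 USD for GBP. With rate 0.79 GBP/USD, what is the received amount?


Amount × rate = 4680 × 0.79
= 3697.20 GBP

3697.20 GBP


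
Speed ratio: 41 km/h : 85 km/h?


Ratio = 41:85
GCD = 1
Simplified = 41:85
Time ratio (same distance) = 85:41
Speed ratio = 41:85

41:85


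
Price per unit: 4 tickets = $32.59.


Unit rate = total / quantity
= 32.59 / 4
= $8.15 per unit

$8.15 per unit


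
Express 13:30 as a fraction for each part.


Total parts = 13 + 30 = 43
First part: 13/43 = 13/43
Second part: 30/43 = 30/43
= 13/43 and 30/43

13/43 and 30/43


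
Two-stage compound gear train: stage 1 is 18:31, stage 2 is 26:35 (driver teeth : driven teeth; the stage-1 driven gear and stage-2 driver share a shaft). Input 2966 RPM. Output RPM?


Stage 1: RPM_B = RPM_A × t_A/t_B = 2966 × 18/31 = 53388/31 ≈ 1722.19
B and C share a shaft → RPM_C = RPM_B
Stage 2: RPM_D = RPM_C × t_C/t_D = RPM_A × (t_A×t_C)/(t_B×t_D)
Overall ratio = (18×26)/(31×35) = 468/1085
RPM_D = 2966 × 468/1085 = 1388088/1085
≈ 1279.34 RPM

1279.34 RPM


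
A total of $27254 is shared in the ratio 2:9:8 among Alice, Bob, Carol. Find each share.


Total parts = 2 + 9 + 8 = 19
Alice: 27254 × 2/19 = 2868.84
Bob: 27254 × 9/19 = 12909.79
Carol: 27254 × 8/19 = 11475.37
= Alice: $2868.84, Bob: $12909.79, Carol: $11475.37

Alice: $2868.84, Bob: $12909.79, Carol: $11475.37


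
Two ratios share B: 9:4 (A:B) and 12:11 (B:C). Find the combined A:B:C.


Match B: multiply A:B by 12 → 108:48
Multiply B:C by 4 → 48:44
Combined: 108:48:44
GCD = 4
= 27:12:11

27:12:11


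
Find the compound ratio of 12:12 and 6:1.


Compound ratio = (12×6) : (12×1)
= 72:12
GCD = 12
= 6:1

6:1


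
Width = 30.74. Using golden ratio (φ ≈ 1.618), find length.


φ = (1 + √5) / 2 ≈ 1.618
Length = width × φ = 30.74 × 1.618 = 49.73732
≈ 49.74

49.74


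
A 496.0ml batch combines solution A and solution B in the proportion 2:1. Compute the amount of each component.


Total parts = 2 + 1 = 3
solution A: 496.0 × 2/3 = 330.7ml
solution B: 496.0 × 1/3 = 165.3ml
= 330.7ml and 165.3ml

330.7ml and 165.3ml


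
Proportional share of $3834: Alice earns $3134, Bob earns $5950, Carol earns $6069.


Total income = 3134 + 5950 + 6069 = $15153
Alice: $3834 × 3134/15153 = $792.96
Bob: $3834 × 5950/15153 = $1505.46
Carol: $3834 × 6069/15153 = $1535.57
= Alice: $792.96, Bob: $1505.46, Carol: $1535.57

Alice: $792.96, Bob: $1505.46, Carol: $1535.57


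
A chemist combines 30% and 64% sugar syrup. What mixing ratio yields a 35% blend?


Let x parts of 30% mix with y parts of 64%.
30x + 64y = 35(x + y)
30x + 64y = 35x + 35y
x(30 - 35) = y(35 - 64)
x/y = (64 - 35)/(35 - 30) = 29/5
Simplify: 29:5
= 29:5

29:5


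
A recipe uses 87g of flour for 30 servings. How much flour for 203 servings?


Direct proportion: y/x = constant
k = 87/30 = 2.9000
y₂ = k × 203 = 87 × 203 / 30 = 17661/30
= 588.70

588.70


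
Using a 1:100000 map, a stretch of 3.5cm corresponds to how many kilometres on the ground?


Real distance = map distance × scale
= 3.5cm × 100000
= 350000 cm = 3500.0 m
= 3.500 km

3.500 km


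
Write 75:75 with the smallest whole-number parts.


GCD(75, 75) = 75
75/75 : 75/75
= 1:1

1:1


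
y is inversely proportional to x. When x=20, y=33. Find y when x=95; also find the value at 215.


Inverse proportion: x × y = constant
k = 20 × 33 = 660
At x=95: k/95 = 6.95
At x=215: k/215 = 3.07
= 6.95 and 3.07

6.95 and 3.07


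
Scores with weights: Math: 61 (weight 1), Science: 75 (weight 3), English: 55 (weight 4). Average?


Numerator = 61×1 + 75×3 + 55×4
= 61 + 225 + 220
= 506
Total weight = 8
Weighted avg = 506/8
= 63.25

63.25


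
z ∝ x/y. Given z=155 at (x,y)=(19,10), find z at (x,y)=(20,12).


z = k·x/y
Solve for k using the known point: k = z·y/x = 155×10/19 = 1550/19 ≈ 81.5789
Now evaluate at x=20, y=12:
z = k × 20 / 12 = (1550 × 20) / (19 × 12) = 31000/228
≈ 135.9649

135.9649


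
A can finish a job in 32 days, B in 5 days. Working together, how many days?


Rate of A = 1/32 per day
Rate of B = 1/5 per day
Combined rate = 1/32 + 1/5 = 37/160 ≈ 0.2313 per day
Days = 1 / combined rate = 160/37
≈ 4.32 days

4.32 days


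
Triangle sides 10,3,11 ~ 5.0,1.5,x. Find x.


Scale factor = 5.0/10 = 0.5
Missing side = 11 × 0.5
= 5.5

5.5


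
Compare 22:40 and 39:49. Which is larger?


22/40 = 0.5500
39/49 = 0.7959
0.5500 < 0.7959, so 22:40 is less
= 39:49

39:49


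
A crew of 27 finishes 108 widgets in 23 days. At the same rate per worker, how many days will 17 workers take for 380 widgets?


Days ∝ work / workers, so d₂ = d₁ × (m₁/m₂) × (w₂/w₁)
Workers factor (inverse): 27/17 ≈ 1.5882
Work factor (direct): 380/108 ≈ 3.5185
d₂ = 23 × 27/17 × 380/108 = (23 × 27 × 380) / (17 × 108) = 235980/1836
≈ 128.53 days

128.53 days


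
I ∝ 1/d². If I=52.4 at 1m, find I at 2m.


I₁d₁² = I₂d₂²
I₂ = I₁ × (d₁/d₂)²
= 52.4 × (1/2)²
= 52.4 × 1/4
= 52.4/4
= 13.1000

13.1000


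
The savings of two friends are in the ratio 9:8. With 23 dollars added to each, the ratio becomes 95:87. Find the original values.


Let A = 9k, B = 8k.
(9k + 23) / (8k + 23) = 95/87
Cross-multiply: 87(9k + 23) = 95(8k + 23)
783k + 2001 = 760k + 2185
783k - 760k = 2185 - 2001
23k = 184
k = 184/23 = 8
A = 9×8 = 72, B = 8×8 = 64
= A = 72, B = 64

A = 72, B = 64


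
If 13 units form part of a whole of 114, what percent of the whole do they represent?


Percentage = (part / whole) × 100
= (13 / 114) × 100
≈ 11.40%

11.40%


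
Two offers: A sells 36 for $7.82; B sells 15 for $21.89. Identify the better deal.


Deal A: $7.82/36 = $0.2172/unit
Deal B: $21.89/15 = $1.4593/unit
A is cheaper per unit
= Deal A

Deal A


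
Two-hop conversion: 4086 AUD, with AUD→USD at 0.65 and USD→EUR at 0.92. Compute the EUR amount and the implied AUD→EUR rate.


Step 1: 4086 AUD × 0.65 = 2655.90 USD
Step 2: 2655.90 USD × 0.92 = 2443.43 EUR
Implied rate AUD→EUR = 0.65 × 0.92 = 0.5980
= 2443.43 EUR; implied rate 0.5980 EUR/AUD

2443.43 EUR; implied rate 0.5980 EUR/AUD


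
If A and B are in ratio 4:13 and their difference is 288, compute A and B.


Let A = 4k, B = 13k.
13k - 4k = 288
9k = 288 → k = 288/9 = 32
A = 4×32 = 128, B = 13×32 = 416
= A = 128, B = 416

A = 128, B = 416


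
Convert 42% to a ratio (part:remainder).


42% means 42 parts out of 100; remainder = 58
Part : remainder = 42:58
GCD = 2
= 21:29

21:29


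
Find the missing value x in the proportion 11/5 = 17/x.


Cross multiply: 11 × x = 5 × 17
11x = 85
x = 85 / 11
= 7.73

7.73


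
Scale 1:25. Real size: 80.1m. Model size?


Model size = real / scale
= 80.1 / 25
= 3.2040 m

3.2040 m


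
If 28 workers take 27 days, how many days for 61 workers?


Inverse proportion: x × y = constant
k = 28 × 27 = 756
y₂ = k / 61 = 756 / 61
= 12.39

12.39


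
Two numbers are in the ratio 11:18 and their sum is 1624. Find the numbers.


Let A = 11k, B = 18k.
11k + 18k = 1624
29k = 1624 → k = 1624/29 = 56
A = 11×56 = 616, B = 18×56 = 1008
= A = 616, B = 1008

A = 616, B = 1008


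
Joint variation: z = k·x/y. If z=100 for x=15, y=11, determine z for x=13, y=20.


z = k·x/y
Solve for k using the known point: k = z·y/x = 100×11/15 = 1100/15 ≈ 73.3333
Now evaluate at x=13, y=20:
z = k × 13 / 20 = (1100 × 13) / (15 × 20) = 14300/300
≈ 47.6667

47.6667


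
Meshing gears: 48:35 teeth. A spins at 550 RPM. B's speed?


Gear ratio = 48:35 = 48:35
RPM_B = RPM_A × (teeth_A / teeth_B)
= 550 × (48/35)
= 754.3 RPM

754.3 RPM


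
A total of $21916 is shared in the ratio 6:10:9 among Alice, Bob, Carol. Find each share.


Total parts = 6 + 10 + 9 = 25
Alice: 21916 × 6/25 = 5259.84
Bob: 21916 × 10/25 = 8766.40
Carol: 21916 × 9/25 = 7889.76
= Alice: $5259.84, Bob: $8766.40, Carol: $7889.76

Alice: $5259.84, Bob: $8766.40, Carol: $7889.76


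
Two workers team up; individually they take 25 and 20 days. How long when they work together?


Rate of A = 1/25 per day
Rate of B = 1/20 per day
Combined rate = 1/25 + 1/20 = 45/500 = 0.0900 per day
Days = 1 / combined rate = 500/45
≈ 11.11 days

11.11 days


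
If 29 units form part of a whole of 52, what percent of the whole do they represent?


Percentage = (part / whole) × 100
= (29 / 52) × 100
≈ 55.77%

55.77%


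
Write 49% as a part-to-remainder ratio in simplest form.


49% means 49 parts out of 100; remainder = 51
Part : remainder = 49:51
GCD = 1
= 49:51

49:51


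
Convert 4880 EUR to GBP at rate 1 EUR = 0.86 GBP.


Amount × rate = 4880 × 0.86
= 4196.80 GBP

4196.80 GBP


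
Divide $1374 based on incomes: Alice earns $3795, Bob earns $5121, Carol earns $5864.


Total income = 3795 + 5121 + 5864 = $14780
Alice: $1374 × 3795/14780 = $352.80
Bob: $1374 × 5121/14780 = $476.07
Carol: $1374 × 5864/14780 = $545.14
= Alice: $352.80, Bob: $476.07, Carol: $545.14

Alice: $352.80, Bob: $476.07, Carol: $545.14


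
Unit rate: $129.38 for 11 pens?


Unit rate = total / quantity
= 129.38 / 11
= $11.76 per unit

$11.76 per unit


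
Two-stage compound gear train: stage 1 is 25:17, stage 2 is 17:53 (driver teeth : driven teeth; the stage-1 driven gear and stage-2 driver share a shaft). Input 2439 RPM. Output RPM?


Stage 1: RPM_B = RPM_A × t_A/t_B = 2439 × 25/17 = 60975/17 ≈ 3586.76
B and C share a shaft → RPM_C = RPM_B
Stage 2: RPM_D = RPM_C × t_C/t_D = RPM_A × (t_A×t_C)/(t_B×t_D)
Overall ratio = (25×17)/(17×53) = 425/901
RPM_D = 2439 × 425/901 = 1036575/901
≈ 1150.47 RPM

1150.47 RPM


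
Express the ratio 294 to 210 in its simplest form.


GCD(294, 210) = 42
294/42 : 210/42
= 7:5

7:5


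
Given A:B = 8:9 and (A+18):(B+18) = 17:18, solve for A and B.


Let A = 8k, B = 9k.
(8k + 18) / (9k + 18) = 17/18
Cross-multiply: 18(8k + 18) = 17(9k + 18)
144k + 324 = 153k + 306
144k - 153k = 306 - 324
-9k = -18
k = -18/-9 = 2
A = 8×2 = 16, B = 9×2 = 18
= A = 16, B = 18

A = 16, B = 18


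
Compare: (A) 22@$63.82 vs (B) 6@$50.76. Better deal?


Deal A: $63.82/22 = $2.9009/unit
Deal B: $50.76/6 = $8.4600/unit
A is cheaper per unit
= Deal A

Deal A


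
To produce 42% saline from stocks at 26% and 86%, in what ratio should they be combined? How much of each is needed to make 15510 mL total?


Let x parts of 26% mix with y parts of 86%.
26x + 86y = 42(x + y)
26x + 86y = 42x + 42y
x(26 - 42) = y(42 - 86)
x/y = (86 - 42)/(42 - 26) = 44/16
Simplify: 11:4
Total parts = 15; one part = 15510/15 = 1034.00 mL
26% solution: 11×1034.00 = 11374.00 mL
86% solution: 4×1034.00 = 4136.00 mL
= ratio 11:4; 11374.00 mL and 4136.00 mL

ratio 11:4; 11374.00 mL and 4136.00 mL


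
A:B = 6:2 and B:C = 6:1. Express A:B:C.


Match B: multiply A:B by 6 → 36:12
Multiply B:C by 2 → 12:2
Combined: 36:12:2
GCD = 2
= 18:6:1

18:6:1


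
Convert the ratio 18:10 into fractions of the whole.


Total parts = 18 + 10 = 28
First part: 18/28 = 9/14
Second part: 10/28 = 5/14
= 9/14 and 5/14

9/14 and 5/14


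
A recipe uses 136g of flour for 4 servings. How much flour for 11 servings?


Direct proportion: y/x = constant
k = 136/4 = 34.0000
y₂ = k × 11 = 136 × 11 / 4 = 1496/4
= 374.00

374.00


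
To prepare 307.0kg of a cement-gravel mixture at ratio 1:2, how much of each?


Total parts = 1 + 2 = 3
cement: 307.0 × 1/3 = 102.3kg
gravel: 307.0 × 2/3 = 204.7kg
= 102.3kg and 204.7kg

102.3kg and 204.7kg


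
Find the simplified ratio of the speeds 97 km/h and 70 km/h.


Ratio = 97:70
GCD = 1
Simplified = 97:70
Time ratio (same distance) = 70:97
Speed ratio = 97:70

97:70


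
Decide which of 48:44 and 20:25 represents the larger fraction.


48/44 = 1.0909
20/25 = 0.8000
1.0909 > 0.8000, so 48:44 is greater
= 48:44

48:44


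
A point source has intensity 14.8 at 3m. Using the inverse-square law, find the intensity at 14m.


I₁d₁² = I₂d₂²
I₂ = I₁ × (d₁/d₂)²
= 14.8 × (3/14)²
= 14.8 × 9/196
= 133.2/196
≈ 0.6796

0.6796


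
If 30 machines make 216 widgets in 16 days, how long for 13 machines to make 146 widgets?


Days ∝ work / workers, so d₂ = d₁ × (m₁/m₂) × (w₂/w₁)
Workers factor (inverse): 30/13 ≈ 2.3077
Work factor (direct): 146/216 ≈ 0.6759
d₂ = 16 × 30/13 × 146/216 = (16 × 30 × 146) / (13 × 216) = 70080/2808
≈ 24.96 days

24.96 days


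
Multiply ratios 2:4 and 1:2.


Compound ratio = (2×1) : (4×2)
= 2:8
GCD = 2
= 1:4

1:4


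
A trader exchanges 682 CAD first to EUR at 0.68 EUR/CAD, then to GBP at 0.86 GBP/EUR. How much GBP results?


Step 1: 682 CAD × 0.68 = 463.76 EUR
Step 2: 463.76 EUR × 0.86 = 398.83 GBP
Implied rate CAD→GBP = 0.68 × 0.86 = 0.5848
= 398.83 GBP

398.83 GBP


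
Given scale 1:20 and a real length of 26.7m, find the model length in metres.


Model size = real / scale
= 26.7 / 20
= 1.3350 m

1.3350 m


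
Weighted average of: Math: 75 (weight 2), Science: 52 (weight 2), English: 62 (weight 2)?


Numerator = 75×2 + 52×2 + 62×2
= 150 + 104 + 124
= 378
Total weight = 6
Weighted avg = 378/6
= 63.00

63.00


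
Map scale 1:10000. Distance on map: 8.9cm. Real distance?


Real distance = map distance × scale
= 8.9cm × 10000
= 89000 cm = 890.0 m
= 0.890 km

0.890 km


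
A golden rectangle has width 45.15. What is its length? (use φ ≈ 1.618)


φ = (1 + √5) / 2 ≈ 1.618
Length = width × φ = 45.15 × 1.618 = 73.0527
≈ 73.05

73.05


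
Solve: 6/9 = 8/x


Cross multiply: 6 × x = 9 × 8
6x = 72
x = 72 / 6
= 12.00

12.00


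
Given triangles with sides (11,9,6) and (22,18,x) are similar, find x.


Scale factor = 22/11 = 2
Missing side = 6 × 2
= 12.0

12.0


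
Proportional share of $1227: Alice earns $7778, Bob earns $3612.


Total income = 7778 + 3612 = $11390
Alice: $1227 × 7778/11390 = $837.89
Bob: $1227 × 3612/11390 = $389.11
= Alice: $837.89, Bob: $389.11

Alice: $837.89, Bob: $389.11


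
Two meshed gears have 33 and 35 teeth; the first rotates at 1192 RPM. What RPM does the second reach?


Gear ratio = 33:35 = 33:35
RPM_B = RPM_A × (teeth_A / teeth_B)
= 1192 × (33/35)
= 1123.9 RPM

1123.9 RPM


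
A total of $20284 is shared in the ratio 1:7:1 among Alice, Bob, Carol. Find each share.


Total parts = 1 + 7 + 1 = 9
Alice: 20284 × 1/9 = 2253.78
Bob: 20284 × 7/9 = 15776.44
Carol: 20284 × 1/9 = 2253.78
= Alice: $2253.78, Bob: $15776.44, Carol: $2253.78

Alice: $2253.78, Bob: $15776.44, Carol: $2253.78


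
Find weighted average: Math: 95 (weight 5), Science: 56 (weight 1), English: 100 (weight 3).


Numerator = 95×5 + 56×1 + 100×3
= 475 + 56 + 300
= 831
Total weight = 9
Weighted avg = 831/9
= 92.33

92.33


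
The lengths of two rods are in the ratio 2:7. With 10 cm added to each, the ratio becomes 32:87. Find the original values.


Let A = 2k, B = 7k.
(2k + 10) / (7k + 10) = 32/87
Cross-multiply: 87(2k + 10) = 32(7k + 10)
174k + 870 = 224k + 320
174k - 224k = 320 - 870
-50k = -550
k = -550/-50 = 11
A = 2×11 = 22, B = 7×11 = 77
= A = 22, B = 77

A = 22, B = 77


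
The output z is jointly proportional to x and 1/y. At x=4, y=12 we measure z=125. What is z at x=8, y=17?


z = k·x/y
Solve for k using the known point: k = z·y/x = 125×12/4 = 1500/4 = 375.0000
Now evaluate at x=8, y=17:
z = k × 8 / 17 = (1500 × 8) / (4 × 17) = 12000/68
≈ 176.4706

176.4706


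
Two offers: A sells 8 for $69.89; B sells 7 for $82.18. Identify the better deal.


Deal A: $69.89/8 = $8.7363/unit
Deal B: $82.18/7 = $11.7400/unit
A is cheaper per unit
= Deal A

Deal A


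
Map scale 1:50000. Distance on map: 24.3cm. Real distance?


Real distance = map distance × scale
= 24.3cm × 50000
= 1215000 cm = 12150.0 m
= 12.150 km

12.150 km


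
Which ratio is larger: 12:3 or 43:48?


12/3 = 4.0000
43/48 = 0.8958
4.0000 > 0.8958, so 12:3 is greater
= 12:3

12:3


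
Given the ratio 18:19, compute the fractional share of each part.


Total parts = 18 + 19 = 37
First part: 18/37 = 18/37
Second part: 19/37 = 19/37
= 18/37 and 19/37

18/37 and 19/37


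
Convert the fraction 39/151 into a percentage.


Percentage = (part / whole) × 100
= (39 / 151) × 100
≈ 25.83%

25.83%


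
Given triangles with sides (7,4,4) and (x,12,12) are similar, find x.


Scale factor = 12/4 = 3
Missing side = 7 × 3
= 21.0

21.0


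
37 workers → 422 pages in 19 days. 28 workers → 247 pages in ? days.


Days ∝ work / workers, so d₂ = d₁ × (m₁/m₂) × (w₂/w₁)
Workers factor (inverse): 37/28 ≈ 1.3214
Work factor (direct): 247/422 ≈ 0.5853
d₂ = 19 × 37/28 × 247/422 = (19 × 37 × 247) / (28 × 422) = 173641/11816
≈ 14.70 days

14.70 days


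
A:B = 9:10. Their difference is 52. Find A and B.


Let A = 9k, B = 10k.
10k - 9k = 52
1k = 52 → k = 52/1 = 52
A = 9×52 = 468, B = 10×52 = 520
= A = 468, B = 520

A = 468, B = 520


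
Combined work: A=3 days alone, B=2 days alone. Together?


Rate of A = 1/3 per day
Rate of B = 1/2 per day
Combined rate = 1/3 + 1/2 = 5/6 ≈ 0.8333 per day
Days = 1 / combined rate = 6/5
= 1.20 days

1.20 days


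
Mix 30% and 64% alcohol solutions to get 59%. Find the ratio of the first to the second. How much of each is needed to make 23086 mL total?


Let x parts of 30% mix with y parts of 64%.
30x + 64y = 59(x + y)
30x + 64y = 59x + 59y
x(30 - 59) = y(59 - 64)
x/y = (64 - 59)/(59 - 30) = 5/29
Simplify: 5:29
Total parts = 34; one part = 23086/34 = 679.00 mL
30% solution: 5×679.00 = 3395.00 mL
64% solution: 29×679.00 = 19691.00 mL
= ratio 5:29; 3395.00 mL and 19691.00 mL

ratio 5:29; 3395.00 mL and 19691.00 mL


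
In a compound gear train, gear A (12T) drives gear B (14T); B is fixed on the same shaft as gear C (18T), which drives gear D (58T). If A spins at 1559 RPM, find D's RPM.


Stage 1: RPM_B = RPM_A × t_A/t_B = 1559 × 12/14 = 18708/14 ≈ 1336.29
B and C share a shaft → RPM_C = RPM_B
Stage 2: RPM_D = RPM_C × t_C/t_D = RPM_A × (t_A×t_C)/(t_B×t_D)
Overall ratio = (12×18)/(14×58) = 216/812
RPM_D = 1559 × 216/812 = 336744/812
≈ 414.71 RPM

414.71 RPM


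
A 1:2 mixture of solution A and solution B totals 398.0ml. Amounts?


Total parts = 1 + 2 = 3
solution A: 398.0 × 1/3 = 132.7ml
solution B: 398.0 × 2/3 = 265.3ml
= 132.7ml and 265.3ml

132.7ml and 265.3ml


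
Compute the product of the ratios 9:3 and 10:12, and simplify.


Compound ratio = (9×10) : (3×12)
= 90:36
GCD = 18
= 5:2

5:2


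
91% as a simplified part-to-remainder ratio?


91% means 91 parts out of 100; remainder = 9
Part : remainder = 91:9
GCD = 1
= 91:9

91:9


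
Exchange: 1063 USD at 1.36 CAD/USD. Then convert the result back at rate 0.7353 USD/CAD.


Amount × rate = 1063 × 1.36 = 1445.68 CAD
Round-trip: 1445.68 × 0.7353 = 1063.01 USD
= 1445.68 CAD, then 1063.01 USD

1445.68 CAD, then 1063.01 USD


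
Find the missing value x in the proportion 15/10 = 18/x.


Cross multiply: 15 × x = 10 × 18
15x = 180
x = 180 / 15
= 12.00

12.00


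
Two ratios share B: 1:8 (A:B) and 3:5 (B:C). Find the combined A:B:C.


Match B: multiply A:B by 3 → 3:24
Multiply B:C by 8 → 24:40
Combined: 3:24:40
GCD = 1
= 3:24:40

3:24:40


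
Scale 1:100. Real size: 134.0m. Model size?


Model size = real / scale
= 134.0 / 100
= 1.3400 m

1.3400 m


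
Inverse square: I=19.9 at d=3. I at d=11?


I₁d₁² = I₂d₂²
I₂ = I₁ × (d₁/d₂)²
= 19.9 × (3/11)²
= 19.9 × 9/121
= 179.1/121
≈ 1.4802

1.4802


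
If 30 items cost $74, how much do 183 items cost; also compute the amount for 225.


Direct proportion: y/x = constant
k = 74/30 ≈ 2.4667
y at x=183: k × 183 = 74 × 183 / 30 = 13542/30 = 451.40
y at x=225: k × 225 = 74 × 225 / 30 = 16650/30 = 555.00
= 451.40 and 555.00

451.40 and 555.00
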